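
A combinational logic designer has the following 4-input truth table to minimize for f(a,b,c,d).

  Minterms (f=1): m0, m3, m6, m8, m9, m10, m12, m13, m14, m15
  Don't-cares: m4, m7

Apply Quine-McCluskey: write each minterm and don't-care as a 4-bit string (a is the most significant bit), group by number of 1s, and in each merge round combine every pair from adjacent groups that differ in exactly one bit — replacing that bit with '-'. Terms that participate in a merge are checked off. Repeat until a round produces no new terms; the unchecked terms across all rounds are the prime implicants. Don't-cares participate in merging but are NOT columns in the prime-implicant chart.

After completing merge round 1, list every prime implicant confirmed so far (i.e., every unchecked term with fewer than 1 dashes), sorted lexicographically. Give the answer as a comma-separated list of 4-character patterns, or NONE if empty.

[col 0] 0000*, 0011*, 0100*, 0110*, 0111*, 1000*, 1001*, 1010*, 1100*, 1101*, 1110*, 1111*
[col 1] -000*, -100*, -110*, -111*, 0-00*, 0-11, 01-0*, 011-*, 1-00*, 1-01*, 1-10*, 10-0*, 100-*, 11-0*, 11-1*, 110-*, 111-*
[col 2] --00, -1-0, -11-, 1--0, 1-0-, 11--
Prime implicants: --00, -1-0, -11-, 0-11, 1--0, 1-0-, 11--

NONE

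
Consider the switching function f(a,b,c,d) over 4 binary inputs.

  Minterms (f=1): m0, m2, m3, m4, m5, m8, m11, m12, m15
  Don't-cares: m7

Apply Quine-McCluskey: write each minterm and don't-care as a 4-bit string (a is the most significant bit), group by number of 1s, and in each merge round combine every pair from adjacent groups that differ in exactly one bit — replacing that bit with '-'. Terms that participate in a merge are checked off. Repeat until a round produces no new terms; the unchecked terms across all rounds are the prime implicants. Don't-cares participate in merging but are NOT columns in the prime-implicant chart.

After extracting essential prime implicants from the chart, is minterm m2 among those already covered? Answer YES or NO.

Round 0: 0000✓ 0010✓ 0011✓ 0100✓ 0101✓ 0111✓ 1000✓ 1011✓ 1100✓ 1111✓
Round 1: -000✓ -011✓ -100✓ -111✓ 0-00✓ 0-11✓ 00-0 001- 01-1 010- 1-00✓ 1-11✓
Round 2: --00 --11
PIs = {--00, --11, 00-0, 001-, 01-1, 010-}
Coverage chart:
  m0: --00,00-0
  m2: 00-0,001-
  m3: --11,001-
  m4: --00,010-
  m5: 01-1,010-
  m8: --00 ←essential
  m11: --11 ←essential
  m12: --00 ←essential
  m15: --11 ←essential
Essential: --00, --11

NO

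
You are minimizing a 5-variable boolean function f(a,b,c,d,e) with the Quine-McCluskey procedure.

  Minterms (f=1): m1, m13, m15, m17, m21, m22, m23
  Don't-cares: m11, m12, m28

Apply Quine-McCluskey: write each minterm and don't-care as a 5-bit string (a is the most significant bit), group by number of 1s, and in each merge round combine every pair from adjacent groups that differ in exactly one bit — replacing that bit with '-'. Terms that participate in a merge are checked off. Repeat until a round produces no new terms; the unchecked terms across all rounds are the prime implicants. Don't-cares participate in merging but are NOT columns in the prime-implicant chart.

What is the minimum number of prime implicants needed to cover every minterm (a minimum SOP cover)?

4

size-2^0 implicants → 00001(✓)  01011(✓)  01100(✓)  01101(✓)  01111(✓)  10001(✓)  10101(✓)  10110(✓)  10111(✓)  11100(✓)
size-2^1 implicants → -0001  -1100  01-11  011-1  0110-  10-01  101-1  1011-
Unchecked terms (primes): -0001, -1100, 01-11, 011-1, 0110-, 10-01, 101-1, 1011-
Minterm coverage:
  m1 ⊆ -0001 [E]
  m13 ⊆ 011-1,0110-
  m15 ⊆ 01-11,011-1
  m17 ⊆ -0001,10-01
  m21 ⊆ 10-01,101-1
  m22 ⊆ 1011- [E]
  m23 ⊆ 101-1,1011-
E = {-0001, 1011-}
Petrick residual → 011-1, 10-01
Cover = b'c'd'e + a'bce + ab'd'e + ab'cd  |cover|=4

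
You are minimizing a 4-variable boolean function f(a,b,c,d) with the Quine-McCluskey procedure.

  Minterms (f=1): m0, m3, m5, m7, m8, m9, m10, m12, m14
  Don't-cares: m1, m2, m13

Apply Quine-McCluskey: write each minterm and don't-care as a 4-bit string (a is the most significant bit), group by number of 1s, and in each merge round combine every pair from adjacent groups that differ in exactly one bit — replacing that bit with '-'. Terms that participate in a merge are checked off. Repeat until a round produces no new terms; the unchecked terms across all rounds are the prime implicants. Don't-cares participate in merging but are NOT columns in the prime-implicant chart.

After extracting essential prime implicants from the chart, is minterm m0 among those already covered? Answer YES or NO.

NO

size-2^0 implicants → 0000(✓)  0001(✓)  0010(✓)  0011(✓)  0101(✓)  0111(✓)  1000(✓)  1001(✓)  1010(✓)  1100(✓)  1101(✓)  1110(✓)
size-2^1 implicants → -000(✓)  -001(✓)  -010(✓)  -101(✓)  0-01(✓)  0-11(✓)  00-0(✓)  00-1(✓)  000-(✓)  001-(✓)  01-1(✓)  1-00(✓)  1-01(✓)  1-10(✓)  10-0(✓)  100-(✓)  11-0(✓)  110-(✓)
size-2^2 implicants → --01  -0-0  -00-  0--1  00--  1--0  1-0-
Unchecked terms (primes): --01, -0-0, -00-, 0--1, 00--, 1--0, 1-0-
Minterm coverage:
  m0 ⊆ -0-0,-00-,00--
  m3 ⊆ 0--1,00--
  m5 ⊆ --01,0--1
  m7 ⊆ 0--1 [E]
  m8 ⊆ -0-0,-00-,1--0,1-0-
  m9 ⊆ --01,-00-,1-0-
  m10 ⊆ -0-0,1--0
  m12 ⊆ 1--0,1-0-
  m14 ⊆ 1--0 [E]
E = {0--1, 1--0}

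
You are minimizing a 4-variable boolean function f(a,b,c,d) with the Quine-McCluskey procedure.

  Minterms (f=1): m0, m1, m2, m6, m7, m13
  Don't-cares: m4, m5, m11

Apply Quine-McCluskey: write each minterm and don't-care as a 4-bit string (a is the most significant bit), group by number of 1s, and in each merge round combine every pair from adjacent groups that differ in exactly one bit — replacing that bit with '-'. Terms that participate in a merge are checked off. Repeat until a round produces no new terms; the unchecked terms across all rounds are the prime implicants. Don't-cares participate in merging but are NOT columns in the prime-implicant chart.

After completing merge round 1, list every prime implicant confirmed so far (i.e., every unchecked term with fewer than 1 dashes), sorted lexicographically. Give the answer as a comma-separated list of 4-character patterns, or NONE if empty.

size-2^0 implicants → 0000(✓)  0001(✓)  0010(✓)  0100(✓)  0101(✓)  0110(✓)  0111(✓)  1011  1101(✓)
size-2^1 implicants → -101  0-00(✓)  0-01(✓)  0-10(✓)  00-0(✓)  000-(✓)  01-0(✓)  01-1(✓)  010-(✓)  011-(✓)
size-2^2 implicants → 0--0  0-0-  01--
Unchecked terms (primes): -101, 0--0, 0-0-, 01--, 1011

1011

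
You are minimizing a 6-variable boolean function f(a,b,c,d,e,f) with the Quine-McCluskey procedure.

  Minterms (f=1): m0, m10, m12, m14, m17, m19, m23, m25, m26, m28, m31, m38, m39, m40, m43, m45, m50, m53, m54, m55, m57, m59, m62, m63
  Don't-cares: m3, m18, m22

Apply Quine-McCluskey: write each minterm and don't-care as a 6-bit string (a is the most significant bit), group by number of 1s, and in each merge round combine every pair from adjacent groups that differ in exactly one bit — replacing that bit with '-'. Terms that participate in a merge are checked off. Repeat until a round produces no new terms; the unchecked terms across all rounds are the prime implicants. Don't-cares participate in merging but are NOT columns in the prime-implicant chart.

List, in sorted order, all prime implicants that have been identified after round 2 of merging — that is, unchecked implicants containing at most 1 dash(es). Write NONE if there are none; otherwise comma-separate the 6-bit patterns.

-11001, 0-0011, 0-1010, 0-1100, 000000, 001-10, 0011-0, 01-001, 01-010, 0100-1, 1-1011, 101000, 101101, 1101-1, 111-11, 1110-1

[col 0] 000000, 000011*, 001010*, 001100*, 001110*, 010001*, 010010*, 010011*, 010110*, 010111*, 011001*, 011010*, 011100*, 011111*, 100110*, 100111*, 101000, 101011*, 101101, 110010*, 110101*, 110110*, 110111*, 111001*, 111011*, 111110*, 111111*
[col 1] -10010*, -10110*, -10111*, -11001, -11111*, 0-0011, 0-1010, 0-1100, 001-10, 0011-0, 01-001, 01-010, 01-111*, 010-10*, 010-11*, 0100-1, 01001-*, 01011-*, 1-0110*, 1-0111*, 1-1011, 10011-*, 11-110*, 11-111*, 110-10*, 1101-1, 11011-*, 111-11, 1110-1, 11111-*
[col 2] -1-111, -10-10, -1011-, 010-1-, 1-011-, 11-11-
Prime implicants: -1-111, -10-10, -1011-, -11001, 0-0011, 0-1010, 0-1100, 000000, 001-10, 0011-0, 01-001, 01-010, 010-1-, 0100-1, 1-011-, 1-1011, 101000, 101101, 11-11-, 1101-1, 111-11, 1110-1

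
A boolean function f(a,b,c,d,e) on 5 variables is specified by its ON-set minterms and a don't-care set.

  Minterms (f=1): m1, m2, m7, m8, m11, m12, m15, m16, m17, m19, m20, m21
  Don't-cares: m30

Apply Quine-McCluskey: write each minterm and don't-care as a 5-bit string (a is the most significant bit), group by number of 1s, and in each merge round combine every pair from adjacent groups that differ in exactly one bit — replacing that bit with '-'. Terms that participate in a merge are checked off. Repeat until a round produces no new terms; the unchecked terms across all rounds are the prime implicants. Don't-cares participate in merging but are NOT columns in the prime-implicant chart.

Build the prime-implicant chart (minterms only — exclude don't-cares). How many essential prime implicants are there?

7

Round 0: 00001✓ 00010 00111✓ 01000✓ 01011✓ 01100✓ 01111✓ 10000✓ 10001✓ 10011✓ 10100✓ 10101✓ 11110
Round 1: -0001 0-111 01-00 01-11 10-00✓ 10-01✓ 100-1 1000-✓ 1010-✓
Round 2: 10-0-
PIs = {-0001, 0-111, 00010, 01-00, 01-11, 10-0-, 100-1, 11110}
Coverage chart:
  m1: -0001 ←essential
  m2: 00010 ←essential
  m7: 0-111 ←essential
  m8: 01-00 ←essential
  m11: 01-11 ←essential
  m12: 01-00 ←essential
  m15: 0-111,01-11
  m16: 10-0- ←essential
  m17: -0001,10-0-,100-1
  m19: 100-1 ←essential
  m20: 10-0- ←essential
  m21: 10-0- ←essential
Essential: -0001, 0-111, 00010, 01-00, 01-11, 10-0-, 100-1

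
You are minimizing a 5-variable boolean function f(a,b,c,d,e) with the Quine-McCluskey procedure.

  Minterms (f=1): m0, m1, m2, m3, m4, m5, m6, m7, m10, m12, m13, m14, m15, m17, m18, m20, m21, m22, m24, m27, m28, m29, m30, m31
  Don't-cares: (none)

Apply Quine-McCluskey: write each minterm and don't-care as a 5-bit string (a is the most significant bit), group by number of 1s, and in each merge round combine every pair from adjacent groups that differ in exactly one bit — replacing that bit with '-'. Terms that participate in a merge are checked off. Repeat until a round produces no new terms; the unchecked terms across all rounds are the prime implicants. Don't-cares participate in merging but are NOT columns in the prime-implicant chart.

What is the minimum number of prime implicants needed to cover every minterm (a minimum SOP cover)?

8

Round 0: 00000✓ 00001✓ 00010✓ 00011✓ 00100✓ 00101✓ 00110✓ 00111✓ 01010✓ 01100✓ 01101✓ 01110✓ 01111✓ 10001✓ 10010✓ 10100✓ 10101✓ 10110✓ 11000✓ 11011✓ 11100✓ 11101✓ 11110✓ 11111✓
Round 1: -0001✓ -0010✓ -0100✓ -0101✓ -0110✓ -1100✓ -1101✓ -1110✓ -1111✓ 0-010✓ 0-100✓ 0-101✓ 0-110✓ 0-111✓ 00-00✓ 00-01✓ 00-10✓ 00-11✓ 000-0✓ 000-1✓ 0000-✓ 0001-✓ 001-0✓ 001-1✓ 0010-✓ 0011-✓ 01-10✓ 011-0✓ 011-1✓ 0110-✓ 0111-✓ 1-100✓ 1-101✓ 1-110✓ 10-01✓ 10-10✓ 101-0✓ 1010-✓ 11-00 11-11 111-0✓ 111-1✓ 1110-✓ 1111-✓
Round 2: --100✓ --101✓ --110✓ -0-01 -0-10 -01-0✓ -010-✓ -11-0✓ -11-1✓ -110-✓ -111-✓ 0--10 0-1-0✓ 0-1-1✓ 0-10-✓ 0-11-✓ 00--0✓ 00--1✓ 00-0-✓ 00-1-✓ 000--✓ 001--✓ 011--✓ 1-1-0✓ 1-10-✓ 111--✓
Round 3: --1-0 --10- -11-- 0-1-- 00---
PIs = {--1-0, --10-, -0-01, -0-10, -11--, 0--10, 0-1--, 00---, 11-00, 11-11}
Coverage chart:
  m0: 00--- ←essential
  m1: -0-01,00---
  m2: -0-10,0--10,00---
  m3: 00--- ←essential
  m4: --1-0,--10-,0-1--,00---
  m5: --10-,-0-01,0-1--,00---
  m6: --1-0,-0-10,0--10,0-1--,00---
  m7: 0-1--,00---
  m10: 0--10 ←essential
  m12: --1-0,--10-,-11--,0-1--
  m13: --10-,-11--,0-1--
  m14: --1-0,-11--,0--10,0-1--
  m15: -11--,0-1--
  m17: -0-01 ←essential
  m18: -0-10 ←essential
  m20: --1-0,--10-
  m21: --10-,-0-01
  m22: --1-0,-0-10
  m24: 11-00 ←essential
  m27: 11-11 ←essential
  m28: --1-0,--10-,-11--,11-00
  m29: --10-,-11--
  m30: --1-0,-11--
  m31: -11--,11-11
Essential: -0-01, -0-10, 0--10, 00---, 11-00, 11-11
Petrick residual → --1-0, -11--
Min cover (8 terms): ce' + b'd'e + b'de' + bc + a'de' + a'b' + abd'e' + abde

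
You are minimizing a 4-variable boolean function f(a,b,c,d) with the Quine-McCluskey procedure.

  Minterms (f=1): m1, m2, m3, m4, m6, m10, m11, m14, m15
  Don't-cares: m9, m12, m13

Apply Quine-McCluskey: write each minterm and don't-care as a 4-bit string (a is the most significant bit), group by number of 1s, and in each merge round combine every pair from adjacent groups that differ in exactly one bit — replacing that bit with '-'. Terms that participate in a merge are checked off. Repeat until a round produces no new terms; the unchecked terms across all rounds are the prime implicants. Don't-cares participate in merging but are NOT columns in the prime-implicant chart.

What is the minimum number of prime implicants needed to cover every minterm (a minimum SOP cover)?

4

size-2^0 implicants → 0001(✓)  0010(✓)  0011(✓)  0100(✓)  0110(✓)  1001(✓)  1010(✓)  1011(✓)  1100(✓)  1101(✓)  1110(✓)  1111(✓)
size-2^1 implicants → -001(✓)  -010(✓)  -011(✓)  -100(✓)  -110(✓)  0-10(✓)  00-1(✓)  001-(✓)  01-0(✓)  1-01(✓)  1-10(✓)  1-11(✓)  10-1(✓)  101-(✓)  11-0(✓)  11-1(✓)  110-(✓)  111-(✓)
size-2^2 implicants → --10  -0-1  -01-  -1-0  1--1  1-1-  11--
Unchecked terms (primes): --10, -0-1, -01-, -1-0, 1--1, 1-1-, 11--
Minterm coverage:
  m1 ⊆ -0-1 [E]
  m2 ⊆ --10,-01-
  m3 ⊆ -0-1,-01-
  m4 ⊆ -1-0 [E]
  m6 ⊆ --10,-1-0
  m10 ⊆ --10,-01-,1-1-
  m11 ⊆ -0-1,-01-,1--1,1-1-
  m14 ⊆ --10,-1-0,1-1-,11--
  m15 ⊆ 1--1,1-1-,11--
E = {-0-1, -1-0}
Petrick residual → --10, 1--1
Cover = cd' + b'd + bd' + ad  |cover|=4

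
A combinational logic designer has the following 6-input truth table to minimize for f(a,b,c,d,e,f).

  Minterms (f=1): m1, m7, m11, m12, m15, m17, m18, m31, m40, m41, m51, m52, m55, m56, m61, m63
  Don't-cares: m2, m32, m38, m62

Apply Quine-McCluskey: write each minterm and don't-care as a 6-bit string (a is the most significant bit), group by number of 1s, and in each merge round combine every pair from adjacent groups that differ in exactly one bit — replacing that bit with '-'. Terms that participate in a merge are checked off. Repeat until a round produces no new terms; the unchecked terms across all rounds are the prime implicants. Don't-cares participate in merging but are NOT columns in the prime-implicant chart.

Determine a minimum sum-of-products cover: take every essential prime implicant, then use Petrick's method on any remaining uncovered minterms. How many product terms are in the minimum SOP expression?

11

Round 0: 000001✓ 000010✓ 000111✓ 001011✓ 001100 001111✓ 010001✓ 010010✓ 011111✓ 100000✓ 100110 101000✓ 101001✓ 110011✓ 110100 110111✓ 111000✓ 111101✓ 111110✓ 111111✓
Round 1: -11111 0-0001 0-0010 0-1111 00-111 001-11 1-1000 10-000 10100- 11-111 110-11 1111-1 11111-
PIs = {-11111, 0-0001, 0-0010, 0-1111, 00-111, 001-11, 001100, 1-1000, 10-000, 100110, 10100-, 11-111, 110-11, 110100, 1111-1, 11111-}
Coverage chart:
  m1: 0-0001 ←essential
  m7: 00-111 ←essential
  m11: 001-11 ←essential
  m12: 001100 ←essential
  m15: 0-1111,00-111,001-11
  m17: 0-0001 ←essential
  m18: 0-0010 ←essential
  m31: -11111,0-1111
  m40: 1-1000,10-000,10100-
  m41: 10100- ←essential
  m51: 110-11 ←essential
  m52: 110100 ←essential
  m55: 11-111,110-11
  m56: 1-1000 ←essential
  m61: 1111-1 ←essential
  m63: -11111,11-111,1111-1,11111-
Essential: 0-0001, 0-0010, 00-111, 001-11, 001100, 1-1000, 10100-, 110-11, 110100, 1111-1
Petrick residual → -11111
Min cover (11 terms): bcdef + a'c'd'e'f + a'c'd'ef' + a'b'def + a'b'cef + a'b'cde'f' + acd'e'f' + ab'cd'e' + abc'ef + abc'de'f' + abcdf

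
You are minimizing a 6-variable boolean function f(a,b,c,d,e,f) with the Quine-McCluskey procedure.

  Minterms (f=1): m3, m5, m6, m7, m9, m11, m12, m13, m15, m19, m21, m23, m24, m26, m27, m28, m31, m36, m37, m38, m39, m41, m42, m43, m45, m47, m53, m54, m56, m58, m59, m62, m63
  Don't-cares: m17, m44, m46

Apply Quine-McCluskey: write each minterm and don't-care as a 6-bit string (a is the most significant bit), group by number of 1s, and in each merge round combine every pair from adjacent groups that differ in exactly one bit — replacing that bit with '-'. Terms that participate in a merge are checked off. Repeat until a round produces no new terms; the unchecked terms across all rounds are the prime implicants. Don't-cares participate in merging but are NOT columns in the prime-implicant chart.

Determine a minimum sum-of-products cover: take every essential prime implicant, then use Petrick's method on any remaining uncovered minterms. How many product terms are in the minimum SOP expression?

[col 0] 000011*, 000101*, 000110*, 000111*, 001001*, 001011*, 001100*, 001101*, 001111*, 010001*, 010011*, 010101*, 010111*, 011000*, 011010*, 011011*, 011100*, 011111*, 100100*, 100101*, 100110*, 100111*, 101001*, 101010*, 101011*, 101100*, 101101*, 101110*, 101111*, 110101*, 110110*, 111000*, 111010*, 111011*, 111110*, 111111*
[col 1] -00101*, -00110*, -00111*, -01001*, -01011*, -01100*, -01101*, -01111*, -10101*, -11000*, -11010*, -11011*, -11111*, 0-0011*, 0-0101*, 0-0111*, 0-1011*, 0-1100, 0-1111*, 00-011*, 00-101*, 00-111*, 000-11*, 0001-1*, 00011-*, 001-01*, 001-11*, 0010-1*, 0011-1*, 00110-*, 01-011*, 01-111*, 010-01*, 010-11*, 0100-1*, 0101-1*, 011-00, 011-11*, 0110-0*, 01101-*, 1-0101*, 1-0110*, 1-1010*, 1-1011*, 1-1110*, 1-1111*, 10-100*, 10-101*, 10-110*, 10-111*, 1001-0*, 1001-1*, 10010-*, 10011-*, 101-01*, 101-10*, 101-11*, 1010-1*, 10101-*, 1011-0*, 1011-1*, 10110-*, 10111-*, 11-110*, 111-10*, 111-11*, 1110-0*, 11101-*, 11111-*
[col 2] --0101, --1011*, --1111*, -0-101*, -0-111*, -001-1*, -0011-, -01-01*, -01-11*, -010-1*, -011-1*, -0110-, -11-11*, -110-0, -1101-, 0--011*, 0--111*, 0-0-11*, 0-01-1, 0-1-11*, 00--11*, 00-1-1*, 001--1*, 01--11*, 010--1, 1--110, 1-1-10*, 1-1-11*, 1-101-*, 1-111-*, 10-1-0*, 10-1-1*, 10-10-*, 10-11-*, 1001--*, 101--1*, 101-1-*, 1011--*, 111-1-*
[col 3] --1-11, -0-1-1, -01--1, 0---11, 1-1-1-, 10-1--
Prime implicants: --0101, --1-11, -0-1-1, -0011-, -01--1, -0110-, -110-0, -1101-, 0---11, 0-01-1, 0-1100, 010--1, 011-00, 1--110, 1-1-1-, 10-1--
PI chart (minterm → PIs covering it):
  3 | 0---11  (sole → essential)
  5 | --0101,-0-1-1,0-01-1
  6 | -0011-  (sole → essential)
  7 | -0-1-1,-0011-,0---11,0-01-1
  9 | -01--1  (sole → essential)
  11 | --1-11,-01--1,0---11
  12 | -0110-,0-1100
  13 | -0-1-1,-01--1,-0110-
  15 | --1-11,-0-1-1,-01--1,0---11
  19 | 0---11,010--1
  21 | --0101,0-01-1,010--1
  23 | 0---11,0-01-1,010--1
  24 | -110-0,011-00
  26 | -110-0,-1101-
  27 | --1-11,-1101-,0---11
  28 | 0-1100,011-00
  31 | --1-11,0---11
  36 | 10-1--  (sole → essential)
  37 | --0101,-0-1-1,10-1--
  38 | -0011-,1--110,10-1--
  39 | -0-1-1,-0011-,10-1--
  41 | -01--1  (sole → essential)
  42 | 1-1-1-  (sole → essential)
  43 | --1-11,-01--1,1-1-1-
  45 | -0-1-1,-01--1,-0110-,10-1--
  47 | --1-11,-0-1-1,-01--1,1-1-1-,10-1--
  53 | --0101  (sole → essential)
  54 | 1--110  (sole → essential)
  56 | -110-0  (sole → essential)
  58 | -110-0,-1101-,1-1-1-
  59 | --1-11,-1101-,1-1-1-
  62 | 1--110,1-1-1-
  63 | --1-11,1-1-1-
Essential prime implicants: --0101, -0011-, -01--1, -110-0, 0---11, 1--110, 1-1-1-, 10-1--
Petrick residual → 0-1100
Minimum SOP uses 9 PIs: c'de'f + b'c'de + b'cf + bcd'f' + a'ef + a'cde'f' + adef' + ace + ab'd

9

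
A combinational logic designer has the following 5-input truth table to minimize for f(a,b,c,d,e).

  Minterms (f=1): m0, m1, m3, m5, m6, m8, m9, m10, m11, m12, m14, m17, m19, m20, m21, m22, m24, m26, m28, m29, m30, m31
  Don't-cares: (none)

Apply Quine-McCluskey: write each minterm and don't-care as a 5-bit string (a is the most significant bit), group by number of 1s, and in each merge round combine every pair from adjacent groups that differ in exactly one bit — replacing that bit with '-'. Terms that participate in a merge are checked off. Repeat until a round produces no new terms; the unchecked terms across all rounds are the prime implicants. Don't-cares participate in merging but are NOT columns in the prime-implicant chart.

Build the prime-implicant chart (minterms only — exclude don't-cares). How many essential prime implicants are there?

6

[col 0] 00000*, 00001*, 00011*, 00101*, 00110*, 01000*, 01001*, 01010*, 01011*, 01100*, 01110*, 10001*, 10011*, 10100*, 10101*, 10110*, 11000*, 11010*, 11100*, 11101*, 11110*, 11111*
[col 1] -0001*, -0011*, -0101*, -0110*, -1000*, -1010*, -1100*, -1110*, 0-000*, 0-001*, 0-011*, 0-110*, 00-01*, 000-1*, 0000-*, 01-00*, 01-10*, 010-0*, 010-1*, 0100-*, 0101-*, 011-0*, 1-100*, 1-101*, 1-110*, 10-01*, 100-1*, 101-0*, 1010-*, 11-00*, 11-10*, 110-0*, 111-0*, 111-1*, 1110-*, 1111-*
[col 2] --110, -0-01, -00-1, -1-00*, -1-10*, -10-0*, -11-0*, 0-0-1, 0-00-, 01--0*, 010--, 1-1-0, 1-10-, 11--0*, 111--
[col 3] -1--0
Prime implicants: --110, -0-01, -00-1, -1--0, 0-0-1, 0-00-, 010--, 1-1-0, 1-10-, 111--
PI chart (minterm → PIs covering it):
  0 | 0-00-  (sole → essential)
  1 | -0-01,-00-1,0-0-1,0-00-
  3 | -00-1,0-0-1
  5 | -0-01  (sole → essential)
  6 | --110  (sole → essential)
  8 | -1--0,0-00-,010--
  9 | 0-0-1,0-00-,010--
  10 | -1--0,010--
  11 | 0-0-1,010--
  12 | -1--0  (sole → essential)
  14 | --110,-1--0
  17 | -0-01,-00-1
  19 | -00-1  (sole → essential)
  20 | 1-1-0,1-10-
  21 | -0-01,1-10-
  22 | --110,1-1-0
  24 | -1--0  (sole → essential)
  26 | -1--0  (sole → essential)
  28 | -1--0,1-1-0,1-10-,111--
  29 | 1-10-,111--
  30 | --110,-1--0,1-1-0,111--
  31 | 111--  (sole → essential)
Essential prime implicants: --110, -0-01, -00-1, -1--0, 0-00-, 111--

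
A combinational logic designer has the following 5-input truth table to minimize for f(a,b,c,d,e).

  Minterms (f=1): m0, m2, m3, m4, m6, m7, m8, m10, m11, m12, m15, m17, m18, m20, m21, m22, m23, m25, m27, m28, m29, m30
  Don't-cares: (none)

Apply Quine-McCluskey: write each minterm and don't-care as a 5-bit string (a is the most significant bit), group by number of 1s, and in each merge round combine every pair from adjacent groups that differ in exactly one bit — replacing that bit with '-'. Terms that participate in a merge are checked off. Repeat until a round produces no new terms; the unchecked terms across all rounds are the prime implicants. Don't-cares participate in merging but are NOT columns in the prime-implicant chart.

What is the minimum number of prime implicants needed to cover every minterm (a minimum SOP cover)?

8

size-2^0 implicants → 00000(✓)  00010(✓)  00011(✓)  00100(✓)  00110(✓)  00111(✓)  01000(✓)  01010(✓)  01011(✓)  01100(✓)  01111(✓)  10001(✓)  10010(✓)  10100(✓)  10101(✓)  10110(✓)  10111(✓)  11001(✓)  11011(✓)  11100(✓)  11101(✓)  11110(✓)
size-2^1 implicants → -0010(✓)  -0100(✓)  -0110(✓)  -0111(✓)  -1011  -1100(✓)  0-000(✓)  0-010(✓)  0-011(✓)  0-100(✓)  0-111(✓)  00-00(✓)  00-10(✓)  00-11(✓)  000-0(✓)  0001-(✓)  001-0(✓)  0011-(✓)  01-00(✓)  01-11(✓)  010-0(✓)  0101-(✓)  1-001(✓)  1-100(✓)  1-101(✓)  1-110(✓)  10-01(✓)  10-10(✓)  101-0(✓)  101-1(✓)  1010-(✓)  1011-(✓)  11-01(✓)  110-1  111-0(✓)  1110-(✓)
size-2^2 implicants → --100  -0-10  -01-0  -011-  0--00  0--11  0-0-0  0-01-  00--0  00-1-  1--01  1-1-0  1-10-  101--
Unchecked terms (primes): --100, -0-10, -01-0, -011-, -1011, 0--00, 0--11, 0-0-0, 0-01-, 00--0, 00-1-, 1--01, 1-1-0, 1-10-, 101--, 110-1
Minterm coverage:
  m0 ⊆ 0--00,0-0-0,00--0
  m2 ⊆ -0-10,0-0-0,0-01-,00--0,00-1-
  m3 ⊆ 0--11,0-01-,00-1-
  m4 ⊆ --100,-01-0,0--00,00--0
  m6 ⊆ -0-10,-01-0,-011-,00--0,00-1-
  m7 ⊆ -011-,0--11,00-1-
  m8 ⊆ 0--00,0-0-0
  m10 ⊆ 0-0-0,0-01-
  m11 ⊆ -1011,0--11,0-01-
  m12 ⊆ --100,0--00
  m15 ⊆ 0--11 [E]
  m17 ⊆ 1--01 [E]
  m18 ⊆ -0-10 [E]
  m20 ⊆ --100,-01-0,1-1-0,1-10-,101--
  m21 ⊆ 1--01,1-10-,101--
  m22 ⊆ -0-10,-01-0,-011-,1-1-0,101--
  m23 ⊆ -011-,101--
  m25 ⊆ 1--01,110-1
  m27 ⊆ -1011,110-1
  m28 ⊆ --100,1-1-0,1-10-
  m29 ⊆ 1--01,1-10-
  m30 ⊆ 1-1-0 [E]
E = {-0-10, 0--11, 1--01, 1-1-0}
Petrick residual → --100, -011-, -1011, 0-0-0
Cover = cd'e' + b'de' + b'cd + bc'de + a'de + a'c'e' + ad'e + ace'  |cover|=8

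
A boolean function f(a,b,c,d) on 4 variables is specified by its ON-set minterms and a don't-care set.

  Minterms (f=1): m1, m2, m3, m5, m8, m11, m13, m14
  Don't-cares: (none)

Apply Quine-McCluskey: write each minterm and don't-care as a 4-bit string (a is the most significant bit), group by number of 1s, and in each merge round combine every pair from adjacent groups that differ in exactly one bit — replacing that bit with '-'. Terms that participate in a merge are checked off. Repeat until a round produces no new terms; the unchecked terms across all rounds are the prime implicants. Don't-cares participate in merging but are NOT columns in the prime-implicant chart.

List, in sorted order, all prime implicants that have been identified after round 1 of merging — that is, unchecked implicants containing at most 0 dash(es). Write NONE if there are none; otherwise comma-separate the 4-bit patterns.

[col 0] 0001*, 0010*, 0011*, 0101*, 1000, 1011*, 1101*, 1110
[col 1] -011, -101, 0-01, 00-1, 001-
Prime implicants: -011, -101, 0-01, 00-1, 001-, 1000, 1110

1000, 1110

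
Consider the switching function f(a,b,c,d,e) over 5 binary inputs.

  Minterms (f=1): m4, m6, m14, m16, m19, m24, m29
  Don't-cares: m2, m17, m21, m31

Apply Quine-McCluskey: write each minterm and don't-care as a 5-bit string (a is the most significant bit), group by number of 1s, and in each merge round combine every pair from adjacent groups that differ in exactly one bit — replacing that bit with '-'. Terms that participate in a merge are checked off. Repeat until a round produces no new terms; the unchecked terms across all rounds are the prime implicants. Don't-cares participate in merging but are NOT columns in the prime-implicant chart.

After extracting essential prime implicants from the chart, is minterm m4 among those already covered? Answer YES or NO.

size-2^0 implicants → 00010(✓)  00100(✓)  00110(✓)  01110(✓)  10000(✓)  10001(✓)  10011(✓)  10101(✓)  11000(✓)  11101(✓)  11111(✓)
size-2^1 implicants → 0-110  00-10  001-0  1-000  1-101  10-01  100-1  1000-  111-1
Unchecked terms (primes): 0-110, 00-10, 001-0, 1-000, 1-101, 10-01, 100-1, 1000-, 111-1
Minterm coverage:
  m4 ⊆ 001-0 [E]
  m6 ⊆ 0-110,00-10,001-0
  m14 ⊆ 0-110 [E]
  m16 ⊆ 1-000,1000-
  m19 ⊆ 100-1 [E]
  m24 ⊆ 1-000 [E]
  m29 ⊆ 1-101,111-1
E = {0-110, 001-0, 1-000, 100-1}

YES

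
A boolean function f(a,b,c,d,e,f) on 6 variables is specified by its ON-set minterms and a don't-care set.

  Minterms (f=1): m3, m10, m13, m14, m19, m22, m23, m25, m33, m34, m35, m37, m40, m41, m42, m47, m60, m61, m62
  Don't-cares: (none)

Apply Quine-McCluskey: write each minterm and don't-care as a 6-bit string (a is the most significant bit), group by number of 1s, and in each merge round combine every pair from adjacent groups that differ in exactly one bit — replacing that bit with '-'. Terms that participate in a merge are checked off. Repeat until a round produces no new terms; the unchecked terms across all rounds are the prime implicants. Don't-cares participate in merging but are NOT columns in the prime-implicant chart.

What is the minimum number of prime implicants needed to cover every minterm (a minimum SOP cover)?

size-2^0 implicants → 000011(✓)  001010(✓)  001101  001110(✓)  010011(✓)  010110(✓)  010111(✓)  011001  100001(✓)  100010(✓)  100011(✓)  100101(✓)  101000(✓)  101001(✓)  101010(✓)  101111  111100(✓)  111101(✓)  111110(✓)
size-2^1 implicants → -00011  -01010  0-0011  001-10  010-11  01011-  10-001  10-010  100-01  1000-1  10001-  1010-0  10100-  1111-0  11110-
Unchecked terms (primes): -00011, -01010, 0-0011, 001-10, 001101, 010-11, 01011-, 011001, 10-001, 10-010, 100-01, 1000-1, 10001-, 1010-0, 10100-, 101111, 1111-0, 11110-
Minterm coverage:
  m3 ⊆ -00011,0-0011
  m10 ⊆ -01010,001-10
  m13 ⊆ 001101 [E]
  m14 ⊆ 001-10 [E]
  m19 ⊆ 0-0011,010-11
  m22 ⊆ 01011- [E]
  m23 ⊆ 010-11,01011-
  m25 ⊆ 011001 [E]
  m33 ⊆ 10-001,100-01,1000-1
  m34 ⊆ 10-010,10001-
  m35 ⊆ -00011,1000-1,10001-
  m37 ⊆ 100-01 [E]
  m40 ⊆ 1010-0,10100-
  m41 ⊆ 10-001,10100-
  m42 ⊆ -01010,10-010,1010-0
  m47 ⊆ 101111 [E]
  m60 ⊆ 1111-0,11110-
  m61 ⊆ 11110- [E]
  m62 ⊆ 1111-0 [E]
E = {001-10, 001101, 01011-, 011001, 100-01, 101111, 1111-0, 11110-}
Petrick residual → -00011, 0-0011, 10-010, 10100-
Cover = b'c'd'ef + a'c'd'ef + a'b'cef' + a'b'cde'f + a'bc'de + a'bcd'e'f + ab'd'ef' + ab'c'e'f + ab'cd'e' + ab'cdef + abcdf' + abcde'  |cover|=12

12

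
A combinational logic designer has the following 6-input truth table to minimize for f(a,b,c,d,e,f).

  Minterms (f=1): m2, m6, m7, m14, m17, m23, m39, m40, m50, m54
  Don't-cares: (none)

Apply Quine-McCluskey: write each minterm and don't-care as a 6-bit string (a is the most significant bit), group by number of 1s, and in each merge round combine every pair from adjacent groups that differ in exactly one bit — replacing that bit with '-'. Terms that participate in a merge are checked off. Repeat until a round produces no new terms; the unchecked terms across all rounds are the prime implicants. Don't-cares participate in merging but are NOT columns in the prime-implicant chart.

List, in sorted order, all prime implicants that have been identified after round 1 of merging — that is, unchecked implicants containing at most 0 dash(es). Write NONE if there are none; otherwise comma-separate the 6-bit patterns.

010001, 101000

Round 0: 000010✓ 000110✓ 000111✓ 001110✓ 010001 010111✓ 100111✓ 101000 110010✓ 110110✓
Round 1: -00111 0-0111 00-110 000-10 00011- 110-10
PIs = {-00111, 0-0111, 00-110, 000-10, 00011-, 010001, 101000, 110-10}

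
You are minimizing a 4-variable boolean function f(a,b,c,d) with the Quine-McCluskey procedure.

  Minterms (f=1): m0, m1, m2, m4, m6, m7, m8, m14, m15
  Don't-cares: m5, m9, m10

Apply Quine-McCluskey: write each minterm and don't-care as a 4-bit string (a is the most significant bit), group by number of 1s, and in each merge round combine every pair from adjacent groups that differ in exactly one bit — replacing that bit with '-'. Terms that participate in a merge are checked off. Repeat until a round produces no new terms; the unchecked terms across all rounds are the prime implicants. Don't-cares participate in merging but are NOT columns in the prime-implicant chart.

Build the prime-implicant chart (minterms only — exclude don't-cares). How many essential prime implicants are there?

[col 0] 0000*, 0001*, 0010*, 0100*, 0101*, 0110*, 0111*, 1000*, 1001*, 1010*, 1110*, 1111*
[col 1] -000*, -001*, -010*, -110*, -111*, 0-00*, 0-01*, 0-10*, 00-0*, 000-*, 01-0*, 01-1*, 010-*, 011-*, 1-10*, 10-0*, 100-*, 111-*
[col 2] --10, -0-0, -00-, -11-, 0--0, 0-0-, 01--
Prime implicants: --10, -0-0, -00-, -11-, 0--0, 0-0-, 01--
PI chart (minterm → PIs covering it):
  0 | -0-0,-00-,0--0,0-0-
  1 | -00-,0-0-
  2 | --10,-0-0,0--0
  4 | 0--0,0-0-,01--
  6 | --10,-11-,0--0,01--
  7 | -11-,01--
  8 | -0-0,-00-
  14 | --10,-11-
  15 | -11-  (sole → essential)
Essential prime implicants: -11-

1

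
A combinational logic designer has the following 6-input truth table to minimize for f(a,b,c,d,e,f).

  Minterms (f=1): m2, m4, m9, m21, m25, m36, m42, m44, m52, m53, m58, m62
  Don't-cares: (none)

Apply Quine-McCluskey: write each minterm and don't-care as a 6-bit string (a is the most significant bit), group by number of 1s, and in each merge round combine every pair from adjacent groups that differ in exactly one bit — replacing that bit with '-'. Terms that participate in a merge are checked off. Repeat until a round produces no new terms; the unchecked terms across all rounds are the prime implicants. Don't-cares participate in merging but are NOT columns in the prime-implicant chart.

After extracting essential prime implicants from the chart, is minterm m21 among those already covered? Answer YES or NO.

YES

[col 0] 000010, 000100*, 001001*, 010101*, 011001*, 100100*, 101010*, 101100*, 110100*, 110101*, 111010*, 111110*
[col 1] -00100, -10101, 0-1001, 1-0100, 1-1010, 10-100, 11010-, 111-10
Prime implicants: -00100, -10101, 0-1001, 000010, 1-0100, 1-1010, 10-100, 11010-, 111-10
PI chart (minterm → PIs covering it):
  2 | 000010  (sole → essential)
  4 | -00100  (sole → essential)
  9 | 0-1001  (sole → essential)
  21 | -10101  (sole → essential)
  25 | 0-1001  (sole → essential)
  36 | -00100,1-0100,10-100
  42 | 1-1010  (sole → essential)
  44 | 10-100  (sole → essential)
  52 | 1-0100,11010-
  53 | -10101,11010-
  58 | 1-1010,111-10
  62 | 111-10  (sole → essential)
Essential prime implicants: -00100, -10101, 0-1001, 000010, 1-1010, 10-100, 111-10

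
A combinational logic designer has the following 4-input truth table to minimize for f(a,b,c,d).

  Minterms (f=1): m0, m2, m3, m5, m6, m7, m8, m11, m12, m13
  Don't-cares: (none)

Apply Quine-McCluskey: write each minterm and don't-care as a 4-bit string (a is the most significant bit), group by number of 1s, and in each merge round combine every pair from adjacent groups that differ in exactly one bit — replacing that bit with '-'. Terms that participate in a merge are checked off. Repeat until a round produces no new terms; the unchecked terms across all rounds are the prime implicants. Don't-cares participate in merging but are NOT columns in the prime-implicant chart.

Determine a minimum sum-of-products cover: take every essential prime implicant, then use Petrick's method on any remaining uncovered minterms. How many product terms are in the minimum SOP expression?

5

size-2^0 implicants → 0000(✓)  0010(✓)  0011(✓)  0101(✓)  0110(✓)  0111(✓)  1000(✓)  1011(✓)  1100(✓)  1101(✓)
size-2^1 implicants → -000  -011  -101  0-10(✓)  0-11(✓)  00-0  001-(✓)  01-1  011-(✓)  1-00  110-
size-2^2 implicants → 0-1-
Unchecked terms (primes): -000, -011, -101, 0-1-, 00-0, 01-1, 1-00, 110-
Minterm coverage:
  m0 ⊆ -000,00-0
  m2 ⊆ 0-1-,00-0
  m3 ⊆ -011,0-1-
  m5 ⊆ -101,01-1
  m6 ⊆ 0-1- [E]
  m7 ⊆ 0-1-,01-1
  m8 ⊆ -000,1-00
  m11 ⊆ -011 [E]
  m12 ⊆ 1-00,110-
  m13 ⊆ -101,110-
E = {-011, 0-1-}
Petrick residual → -000, -101, 1-00
Cover = b'c'd' + b'cd + bc'd + a'c + ac'd'  |cover|=5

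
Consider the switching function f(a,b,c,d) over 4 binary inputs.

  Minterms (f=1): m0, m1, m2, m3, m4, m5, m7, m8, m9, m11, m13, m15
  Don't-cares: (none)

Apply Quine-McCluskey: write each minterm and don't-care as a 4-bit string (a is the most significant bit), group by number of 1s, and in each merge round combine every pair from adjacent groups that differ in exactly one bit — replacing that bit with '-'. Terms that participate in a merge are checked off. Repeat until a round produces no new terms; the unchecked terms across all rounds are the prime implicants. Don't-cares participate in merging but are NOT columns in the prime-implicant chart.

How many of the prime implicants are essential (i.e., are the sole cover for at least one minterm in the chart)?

[col 0] 0000*, 0001*, 0010*, 0011*, 0100*, 0101*, 0111*, 1000*, 1001*, 1011*, 1101*, 1111*
[col 1] -000*, -001*, -011*, -101*, -111*, 0-00*, 0-01*, 0-11*, 00-0*, 00-1*, 000-*, 001-*, 01-1*, 010-*, 1-01*, 1-11*, 10-1*, 100-*, 11-1*
[col 2] --01*, --11*, -0-1*, -00-, -1-1*, 0--1*, 0-0-, 00--, 1--1*
[col 3] ---1
Prime implicants: ---1, -00-, 0-0-, 00--
PI chart (minterm → PIs covering it):
  0 | -00-,0-0-,00--
  1 | ---1,-00-,0-0-,00--
  2 | 00--  (sole → essential)
  3 | ---1,00--
  4 | 0-0-  (sole → essential)
  5 | ---1,0-0-
  7 | ---1  (sole → essential)
  8 | -00-  (sole → essential)
  9 | ---1,-00-
  11 | ---1  (sole → essential)
  13 | ---1  (sole → essential)
  15 | ---1  (sole → essential)
Essential prime implicants: ---1, -00-, 0-0-, 00--

4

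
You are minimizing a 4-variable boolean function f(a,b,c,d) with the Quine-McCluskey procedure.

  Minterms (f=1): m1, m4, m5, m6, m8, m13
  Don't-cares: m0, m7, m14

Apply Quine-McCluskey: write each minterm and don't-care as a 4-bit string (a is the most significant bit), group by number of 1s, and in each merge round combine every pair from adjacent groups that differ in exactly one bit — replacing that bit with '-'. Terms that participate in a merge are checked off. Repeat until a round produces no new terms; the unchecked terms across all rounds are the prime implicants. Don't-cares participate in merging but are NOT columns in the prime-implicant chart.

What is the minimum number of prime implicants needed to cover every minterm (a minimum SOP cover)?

4

[col 0] 0000*, 0001*, 0100*, 0101*, 0110*, 0111*, 1000*, 1101*, 1110*
[col 1] -000, -101, -110, 0-00*, 0-01*, 000-*, 01-0*, 01-1*, 010-*, 011-*
[col 2] 0-0-, 01--
Prime implicants: -000, -101, -110, 0-0-, 01--
PI chart (minterm → PIs covering it):
  1 | 0-0-  (sole → essential)
  4 | 0-0-,01--
  5 | -101,0-0-,01--
  6 | -110,01--
  8 | -000  (sole → essential)
  13 | -101  (sole → essential)
Essential prime implicants: -000, -101, 0-0-
Petrick residual → -110
Minimum SOP uses 4 PIs: b'c'd' + bc'd + bcd' + a'c'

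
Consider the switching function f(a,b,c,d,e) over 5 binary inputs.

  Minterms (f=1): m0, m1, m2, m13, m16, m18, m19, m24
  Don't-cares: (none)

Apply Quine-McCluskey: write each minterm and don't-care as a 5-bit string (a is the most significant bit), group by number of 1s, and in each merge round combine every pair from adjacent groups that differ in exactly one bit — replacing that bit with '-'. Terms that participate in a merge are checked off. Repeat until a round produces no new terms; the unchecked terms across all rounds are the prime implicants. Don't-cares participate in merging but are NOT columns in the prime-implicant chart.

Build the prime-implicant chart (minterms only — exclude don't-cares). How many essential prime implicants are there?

5

size-2^0 implicants → 00000(✓)  00001(✓)  00010(✓)  01101  10000(✓)  10010(✓)  10011(✓)  11000(✓)
size-2^1 implicants → -0000(✓)  -0010(✓)  000-0(✓)  0000-  1-000  100-0(✓)  1001-
size-2^2 implicants → -00-0
Unchecked terms (primes): -00-0, 0000-, 01101, 1-000, 1001-
Minterm coverage:
  m0 ⊆ -00-0,0000-
  m1 ⊆ 0000- [E]
  m2 ⊆ -00-0 [E]
  m13 ⊆ 01101 [E]
  m16 ⊆ -00-0,1-000
  m18 ⊆ -00-0,1001-
  m19 ⊆ 1001- [E]
  m24 ⊆ 1-000 [E]
E = {-00-0, 0000-, 01101, 1-000, 1001-}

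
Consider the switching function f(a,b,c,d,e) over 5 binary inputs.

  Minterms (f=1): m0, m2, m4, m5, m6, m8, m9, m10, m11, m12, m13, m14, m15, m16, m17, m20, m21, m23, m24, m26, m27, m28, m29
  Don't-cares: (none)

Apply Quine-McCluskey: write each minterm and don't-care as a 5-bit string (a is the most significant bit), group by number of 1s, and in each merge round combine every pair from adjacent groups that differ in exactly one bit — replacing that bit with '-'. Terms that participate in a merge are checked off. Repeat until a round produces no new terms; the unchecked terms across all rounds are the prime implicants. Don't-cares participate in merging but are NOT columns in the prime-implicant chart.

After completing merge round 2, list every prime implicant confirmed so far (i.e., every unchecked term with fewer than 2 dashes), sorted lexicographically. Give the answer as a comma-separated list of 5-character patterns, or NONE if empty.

101-1

size-2^0 implicants → 00000(✓)  00010(✓)  00100(✓)  00101(✓)  00110(✓)  01000(✓)  01001(✓)  01010(✓)  01011(✓)  01100(✓)  01101(✓)  01110(✓)  01111(✓)  10000(✓)  10001(✓)  10100(✓)  10101(✓)  10111(✓)  11000(✓)  11010(✓)  11011(✓)  11100(✓)  11101(✓)
size-2^1 implicants → -0000(✓)  -0100(✓)  -0101(✓)  -1000(✓)  -1010(✓)  -1011(✓)  -1100(✓)  -1101(✓)  0-000(✓)  0-010(✓)  0-100(✓)  0-101(✓)  0-110(✓)  00-00(✓)  00-10(✓)  000-0(✓)  001-0(✓)  0010-(✓)  01-00(✓)  01-01(✓)  01-10(✓)  01-11(✓)  010-0(✓)  010-1(✓)  0100-(✓)  0101-(✓)  011-0(✓)  011-1(✓)  0110-(✓)  0111-(✓)  1-000(✓)  1-100(✓)  1-101(✓)  10-00(✓)  10-01(✓)  1000-(✓)  101-1  1010-(✓)  11-00(✓)  110-0(✓)  1101-(✓)  1110-(✓)
size-2^2 implicants → --000(✓)  --100(✓)  --101(✓)  -0-00(✓)  -010-(✓)  -1-00(✓)  -10-0  -101-  -110-(✓)  0--00(✓)  0--10(✓)  0-0-0(✓)  0-1-0(✓)  0-10-(✓)  00--0(✓)  01--0(✓)  01--1(✓)  01-0-(✓)  01-1-(✓)  010--(✓)  011--(✓)  1--00(✓)  1-10-(✓)  10-0-
size-2^3 implicants → ---00  --10-  0---0  01---
Unchecked terms (primes): ---00, --10-, -10-0, -101-, 0---0, 01---, 10-0-, 101-1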